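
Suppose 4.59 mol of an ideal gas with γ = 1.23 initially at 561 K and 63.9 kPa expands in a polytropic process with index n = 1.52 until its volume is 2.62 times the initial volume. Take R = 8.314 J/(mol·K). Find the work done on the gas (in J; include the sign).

-16200 J

V₁ = nRT₁/P₁ = 4.59×8.314×561/63.9 = 335 L.
Polytropic n=1.52: T₂ = T₁(V₁/V₂)^(n−1) = 561×(0.382)^0.52 = 340 K; P₂ = P₁(V₁/V₂)^n = 14.8 kPa.
W = (P₁V₁−P₂V₂)/(n−1) = (63.9×335−14.8×878)/0.52 = 16200 J.
Work done on the gas = −W_by = -16200 J.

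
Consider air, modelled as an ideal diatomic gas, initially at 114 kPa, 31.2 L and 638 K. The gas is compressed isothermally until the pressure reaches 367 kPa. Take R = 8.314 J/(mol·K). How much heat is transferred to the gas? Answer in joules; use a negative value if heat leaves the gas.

n = P₁V₁/(RT₁) = 114×31.2/(8.314×638) = 0.671 mol.
Isothermal: T stays 638 K; PV = const ⇒ V₂ = 9.69 L, P₂ = 367 kPa.
ΔU = 0 (ideal gas, T constant).
W = nRT ln(V₂/V₁) = 0.671×8.314×638×ln(0.311) = -4160 J.
Q = ΔU + W = -4160 J.

-4160 J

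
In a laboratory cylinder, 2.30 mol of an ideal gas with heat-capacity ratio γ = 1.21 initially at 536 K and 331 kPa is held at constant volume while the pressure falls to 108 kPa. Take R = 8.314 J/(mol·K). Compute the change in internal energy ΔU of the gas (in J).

V₁ = nRT₁/P₁ = 2.30×8.314×536/331 = 31.0 L.
Isochoric: V stays 31.0 L; P/T = const ⇒ T₂ = 175 K, P₂ = 108 kPa.
For an ideal gas ΔU = nCvΔT with Cv = R/(γ−1) = 39.6 J/(mol·K).
ΔU = 2.30×39.6×(175−536) = -32900 J.

-32900 J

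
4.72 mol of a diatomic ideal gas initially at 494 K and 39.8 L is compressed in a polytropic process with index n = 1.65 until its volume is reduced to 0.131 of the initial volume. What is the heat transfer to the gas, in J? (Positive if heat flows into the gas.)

P₁ = nRT₁/V₁ = 4.72×8.314×494/39.8 = 487 kPa.
Polytropic n=1.65: T₂ = T₁(V₁/V₂)^(n−1) = 494×(7.63)^0.65 = 1850 K; P₂ = P₁(V₁/V₂)^n = 13900 kPa.
W = (P₁V₁−P₂V₂)/(n−1) = (487×39.8−13900×5.21)/0.65 = -81900 J.
ΔU = nCvΔT = 4.72×20.8×(1850−494) = 133000 J.
Q = ΔU + W = 51200 J.

51200 J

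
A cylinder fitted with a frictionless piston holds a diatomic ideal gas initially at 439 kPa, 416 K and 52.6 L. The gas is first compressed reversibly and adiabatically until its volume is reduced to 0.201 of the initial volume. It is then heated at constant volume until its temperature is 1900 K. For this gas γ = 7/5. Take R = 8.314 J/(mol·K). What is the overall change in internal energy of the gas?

n = P₁V₁/(RT₁) = 439×52.6/(8.314×416) = 6.68 mol.
Step 1 — Adiabatic: TV^(γ−1) = const ⇒ T₂ = 416×(4.98)^0.400 = 790 K; PV^γ = const ⇒ P₂ = 4150 kPa.
ΔU = nCvΔT = 6.68×20.8×(790−416) = 51900 J.
Q = 0 for an adiabatic process, so W = −ΔU = -51900 J.
State after step 1: P = 4150 kPa, V = 10.6 L, T = 790 K.
Step 2 — Isochoric: V stays 10.6 L; P/T = const ⇒ T₂ = 1900 K, P₂ = 9980 kPa.
W = 0 (no volume change).
ΔU = nCvΔT = 6.68×20.8×(1900−790) = 154000 J.
Q = ΔU = 154000 J.
Net over both steps: W = -51900 J, Q = 154000 J, ΔU = 206000 J.

206000 J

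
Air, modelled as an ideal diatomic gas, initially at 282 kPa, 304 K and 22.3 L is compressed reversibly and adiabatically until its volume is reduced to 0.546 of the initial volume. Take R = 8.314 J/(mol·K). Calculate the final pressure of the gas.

Adiabatic: TV^(γ−1) = const ⇒ T₂ = 304×(1.83)^0.400 = 387 K; PV^γ = const ⇒ P₂ = 658 kPa.

658 kPa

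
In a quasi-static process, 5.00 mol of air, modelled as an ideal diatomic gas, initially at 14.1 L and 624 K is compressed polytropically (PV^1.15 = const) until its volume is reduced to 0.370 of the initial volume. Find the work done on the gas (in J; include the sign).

27800 J

P₁ = nRT₁/V₁ = 5.00×8.314×624/14.1 = 1840 kPa.
Polytropic n=1.15: T₂ = T₁(V₁/V₂)^(n−1) = 624×(2.70)^0.15 = 724 K; P₂ = P₁(V₁/V₂)^n = 5770 kPa.
W = (P₁V₁−P₂V₂)/(n−1) = (1840×14.1−5770×5.22)/0.15 = -27800 J.
Work done on the gas = −W_by = 27800 J.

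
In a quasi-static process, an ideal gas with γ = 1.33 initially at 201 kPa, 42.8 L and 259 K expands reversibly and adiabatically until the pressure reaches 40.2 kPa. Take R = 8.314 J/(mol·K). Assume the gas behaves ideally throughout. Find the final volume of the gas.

Adiabatic: T₂/T₁ = (P₂/P₁)^((γ−1)/γ) ⇒ T₂ = 259×(0.200)^0.248 = 174 K; V₂ = 144 L.

144 L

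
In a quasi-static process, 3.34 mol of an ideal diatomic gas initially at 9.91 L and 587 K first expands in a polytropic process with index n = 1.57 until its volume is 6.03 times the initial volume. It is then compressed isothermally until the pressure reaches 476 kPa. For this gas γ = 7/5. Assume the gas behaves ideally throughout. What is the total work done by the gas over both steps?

P₁ = nRT₁/V₁ = 3.34×8.314×587/9.91 = 1640 kPa.
Step 1 — Polytropic n=1.57: T₂ = T₁(V₁/V₂)^(n−1) = 587×(0.166)^0.57 = 211 K; P₂ = P₁(V₁/V₂)^n = 98.0 kPa.
W = (P₁V₁−P₂V₂)/(n−1) = (1640×9.91−98.0×59.8)/0.57 = 18300 J.
ΔU = nCvΔT = 3.34×20.8×(211−587) = -26100 J.
Q = ΔU + W = -7790 J.
State after step 1: P = 98.0 kPa, V = 59.8 L, T = 211 K.
Step 2 — Isothermal: T stays 211 K; PV = const ⇒ V₂ = 12.3 L, P₂ = 476 kPa.
ΔU = 0 (ideal gas, T constant).
W = nRT ln(V₂/V₁) = 3.34×8.314×211×ln(0.206) = -9250 J.
Q = ΔU + W = -9250 J.
Net over both steps: W = 9070 J, Q = -17000 J, ΔU = -26100 J.

9070 J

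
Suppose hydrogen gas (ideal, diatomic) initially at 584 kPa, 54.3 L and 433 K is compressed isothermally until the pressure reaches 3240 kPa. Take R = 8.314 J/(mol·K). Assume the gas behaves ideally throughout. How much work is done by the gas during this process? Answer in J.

-54300 J

n = P₁V₁/(RT₁) = 584×54.3/(8.314×433) = 8.81 mol.
Isothermal: T stays 433 K; PV = const ⇒ V₂ = 9.79 L, P₂ = 3240 kPa.
W = nRT ln(V₂/V₁) = 8.81×8.314×433×ln(0.180) = -54300 J.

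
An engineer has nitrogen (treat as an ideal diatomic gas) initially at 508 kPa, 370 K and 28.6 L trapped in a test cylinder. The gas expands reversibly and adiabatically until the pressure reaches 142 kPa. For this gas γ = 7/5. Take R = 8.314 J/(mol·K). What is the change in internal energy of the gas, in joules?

-11100 J

n = P₁V₁/(RT₁) = 508×28.6/(8.314×370) = 4.72 mol.
Adiabatic: T₂/T₁ = (P₂/P₁)^((γ−1)/γ) ⇒ T₂ = 370×(0.280)^0.286 = 257 K; V₂ = 71.1 L.
For an ideal gas ΔU = nCvΔT with Cv = (5/2)R = 20.8 J/(mol·K).
ΔU = 4.72×20.8×(257−370) = -11100 J.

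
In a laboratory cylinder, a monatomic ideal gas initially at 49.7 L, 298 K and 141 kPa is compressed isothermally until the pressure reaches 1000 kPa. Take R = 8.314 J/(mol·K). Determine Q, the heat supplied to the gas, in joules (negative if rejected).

n = P₁V₁/(RT₁) = 141×49.7/(8.314×298) = 2.83 mol.
Isothermal: T stays 298 K; PV = const ⇒ V₂ = 7.01 L, P₂ = 1000 kPa.
ΔU = 0 (ideal gas, T constant).
W = nRT ln(V₂/V₁) = 2.83×8.314×298×ln(0.141) = -13700 J.
Q = ΔU + W = -13700 J.

-13700 J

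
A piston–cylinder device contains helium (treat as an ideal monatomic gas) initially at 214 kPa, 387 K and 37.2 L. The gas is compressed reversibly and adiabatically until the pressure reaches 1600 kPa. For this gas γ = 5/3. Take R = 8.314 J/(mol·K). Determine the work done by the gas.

-14800 J

n = P₁V₁/(RT₁) = 214×37.2/(8.314×387) = 2.47 mol.
Adiabatic: T₂/T₁ = (P₂/P₁)^((γ−1)/γ) ⇒ T₂ = 387×(7.48)^0.400 = 865 K; V₂ = 11.1 L.
ΔU = nCvΔT = 2.47×12.5×(865−387) = 14800 J.
Q = 0 for an adiabatic process, so W = −ΔU = -14800 J.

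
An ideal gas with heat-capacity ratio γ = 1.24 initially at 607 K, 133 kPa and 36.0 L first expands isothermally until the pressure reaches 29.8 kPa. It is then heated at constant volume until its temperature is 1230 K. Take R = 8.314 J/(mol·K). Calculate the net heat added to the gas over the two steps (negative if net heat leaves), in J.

n = P₁V₁/(RT₁) = 133×36.0/(8.314×607) = 0.949 mol.
Step 1 — Isothermal: T stays 607 K; PV = const ⇒ V₂ = 161 L, P₂ = 29.8 kPa.
ΔU = 0 (ideal gas, T constant).
W = nRT ln(V₂/V₁) = 0.949×8.314×607×ln(4.46) = 7160 J.
Q = ΔU + W = 7160 J.
State after step 1: P = 29.8 kPa, V = 161 L, T = 607 K.
Step 2 — Isochoric: V stays 161 L; P/T = const ⇒ T₂ = 1230 K, P₂ = 60.4 kPa.
W = 0 (no volume change).
ΔU = nCvΔT = 0.949×34.6×(1230−607) = 20500 J.
Q = ΔU = 20500 J.
Net over both steps: W = 7160 J, Q = 27600 J, ΔU = 20500 J.

27600 J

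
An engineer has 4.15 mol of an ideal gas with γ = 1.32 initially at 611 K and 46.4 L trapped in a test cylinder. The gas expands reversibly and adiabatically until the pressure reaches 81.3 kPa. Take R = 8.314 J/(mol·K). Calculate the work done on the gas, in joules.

P₁ = nRT₁/V₁ = 4.15×8.314×611/46.4 = 454 kPa.
Adiabatic: T₂/T₁ = (P₂/P₁)^((γ−1)/γ) ⇒ T₂ = 611×(0.179)^0.242 = 403 K; V₂ = 171 L.
ΔU = nCvΔT = 4.15×26.0×(403−611) = -22500 J.
Q = 0 for an adiabatic process, so W = −ΔU = 22500 J.
Work done on the gas = −W_by = -22500 J.

-22500 J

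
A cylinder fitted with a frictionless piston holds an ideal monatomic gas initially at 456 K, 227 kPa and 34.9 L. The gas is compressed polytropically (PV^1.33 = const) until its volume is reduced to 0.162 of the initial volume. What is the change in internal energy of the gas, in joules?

9780 J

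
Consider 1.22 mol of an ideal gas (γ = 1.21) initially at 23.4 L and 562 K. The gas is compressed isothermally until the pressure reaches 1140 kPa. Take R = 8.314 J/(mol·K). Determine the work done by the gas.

-8800 J

P₁ = nRT₁/V₁ = 1.22×8.314×562/23.4 = 244 kPa.
Isothermal: T stays 562 K; PV = const ⇒ V₂ = 5.00 L, P₂ = 1140 kPa.
W = nRT ln(V₂/V₁) = 1.22×8.314×562×ln(0.214) = -8800 J.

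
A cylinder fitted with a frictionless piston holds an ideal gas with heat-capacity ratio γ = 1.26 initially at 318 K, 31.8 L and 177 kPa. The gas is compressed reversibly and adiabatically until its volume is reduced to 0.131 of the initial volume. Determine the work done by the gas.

n = P₁V₁/(RT₁) = 177×31.8/(8.314×318) = 2.13 mol.
Adiabatic: TV^(γ−1) = const ⇒ T₂ = 318×(7.63)^0.260 = 539 K; PV^γ = const ⇒ P₂ = 2290 kPa.
ΔU = nCvΔT = 2.13×32.0×(539−318) = 15100 J.
Q = 0 for an adiabatic process, so W = −ΔU = -15100 J.

-15100 J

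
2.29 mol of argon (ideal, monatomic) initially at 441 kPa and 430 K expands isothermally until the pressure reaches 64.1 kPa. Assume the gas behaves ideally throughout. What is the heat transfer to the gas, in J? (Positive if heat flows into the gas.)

V₁ = nRT₁/P₁ = 2.29×8.314×430/441 = 18.6 L.
Isothermal: T stays 430 K; PV = const ⇒ V₂ = 128 L, P₂ = 64.1 kPa.
ΔU = 0 (ideal gas, T constant).
W = nRT ln(V₂/V₁) = 2.29×8.314×430×ln(6.88) = 15800 J.
Q = ΔU + W = 15800 J.

15800 J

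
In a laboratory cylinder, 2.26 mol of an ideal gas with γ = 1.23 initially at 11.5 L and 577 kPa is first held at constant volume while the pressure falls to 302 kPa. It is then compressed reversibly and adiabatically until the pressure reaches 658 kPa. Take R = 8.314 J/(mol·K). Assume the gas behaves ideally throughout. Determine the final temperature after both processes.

214 K

T₁ = P₁V₁/(nR) = 577×11.5/(2.26×8.314) = 353 K.
Step 1 — Isochoric: V stays 11.5 L; P/T = const ⇒ T₂ = 185 K, P₂ = 302 kPa.
W = 0 (no volume change).
ΔU = nCvΔT = 2.26×36.1×(185−353) = -13800 J.
Q = ΔU = -13800 J.
State after step 1: P = 302 kPa, V = 11.5 L, T = 185 K.
Step 2 — Adiabatic: T₂/T₁ = (P₂/P₁)^((γ−1)/γ) ⇒ T₂ = 185×(2.18)^0.187 = 214 K; V₂ = 6.11 L.
ΔU = nCvΔT = 2.26×36.1×(214−185) = 2370 J.
Q = 0 for an adiabatic process, so W = −ΔU = -2370 J.
Net over both steps: W = -2370 J, Q = -13800 J, ΔU = -11400 J.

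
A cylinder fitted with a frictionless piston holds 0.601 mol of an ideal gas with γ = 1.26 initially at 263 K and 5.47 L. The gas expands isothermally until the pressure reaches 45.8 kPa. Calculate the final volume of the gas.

P₁ = nRT₁/V₁ = 0.601×8.314×263/5.47 = 240 kPa.
Isothermal: T stays 263 K; PV = const ⇒ V₂ = 28.7 L, P₂ = 45.8 kPa.

28.7 L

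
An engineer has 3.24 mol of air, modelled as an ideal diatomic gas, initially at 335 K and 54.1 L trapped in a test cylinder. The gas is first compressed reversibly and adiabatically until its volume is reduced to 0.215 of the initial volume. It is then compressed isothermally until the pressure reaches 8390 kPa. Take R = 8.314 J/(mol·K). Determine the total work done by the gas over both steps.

-48600 J

P₁ = nRT₁/V₁ = 3.24×8.314×335/54.1 = 167 kPa.
Step 1 — Adiabatic: TV^(γ−1) = const ⇒ T₂ = 335×(4.65)^0.400 = 620 K; PV^γ = const ⇒ P₂ = 1430 kPa.
ΔU = nCvΔT = 3.24×20.8×(620−335) = 19200 J.
Q = 0 for an adiabatic process, so W = −ΔU = -19200 J.
State after step 1: P = 1430 kPa, V = 11.6 L, T = 620 K.
Step 2 — Isothermal: T stays 620 K; PV = const ⇒ V₂ = 1.99 L, P₂ = 8390 kPa.
ΔU = 0 (ideal gas, T constant).
W = nRT ln(V₂/V₁) = 3.24×8.314×620×ln(0.171) = -29500 J.
Q = ΔU + W = -29500 J.
Net over both steps: W = -48600 J, Q = -29500 J, ΔU = 19200 J.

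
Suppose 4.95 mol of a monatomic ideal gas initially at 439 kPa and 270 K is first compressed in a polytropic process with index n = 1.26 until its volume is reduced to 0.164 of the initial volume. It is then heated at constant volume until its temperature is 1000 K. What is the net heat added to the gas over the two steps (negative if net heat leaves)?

V₁ = nRT₁/P₁ = 4.95×8.314×270/439 = 25.3 L.
Step 1 — Polytropic n=1.26: T₂ = T₁(V₁/V₂)^(n−1) = 270×(6.10)^0.26 = 432 K; P₂ = P₁(V₁/V₂)^n = 4280 kPa.
W = (P₁V₁−P₂V₂)/(n−1) = (439×25.3−4280×4.15)/0.26 = -25600 J.
ΔU = nCvΔT = 4.95×12.5×(432−270) = 10000 J.
Q = ΔU + W = -15600 J.
State after step 1: P = 4280 kPa, V = 4.15 L, T = 432 K.
Step 2 — Isochoric: V stays 4.15 L; P/T = const ⇒ T₂ = 1000 K, P₂ = 9910 kPa.
W = 0 (no volume change).
ΔU = nCvΔT = 4.95×12.5×(1000−432) = 35100 J.
Q = ΔU = 35100 J.
Net over both steps: W = -25600 J, Q = 19400 J, ΔU = 45100 J.

19400 J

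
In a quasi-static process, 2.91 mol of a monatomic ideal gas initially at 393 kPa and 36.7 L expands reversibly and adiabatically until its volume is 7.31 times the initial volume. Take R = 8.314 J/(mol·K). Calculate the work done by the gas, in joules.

15900 J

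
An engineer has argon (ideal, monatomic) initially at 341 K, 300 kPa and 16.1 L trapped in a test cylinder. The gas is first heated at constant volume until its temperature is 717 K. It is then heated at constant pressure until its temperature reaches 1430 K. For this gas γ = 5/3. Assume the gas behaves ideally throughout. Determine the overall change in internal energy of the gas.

n = P₁V₁/(RT₁) = 300×16.1/(8.314×341) = 1.70 mol.
Step 1 — Isochoric: V stays 16.1 L; P/T = const ⇒ T₂ = 717 K, P₂ = 631 kPa.
W = 0 (no volume change).
ΔU = nCvΔT = 1.70×12.5×(717−341) = 7990 J.
Q = ΔU = 7990 J.
State after step 1: P = 631 kPa, V = 16.1 L, T = 717 K.
Step 2 — Isobaric: P stays 631 kPa; V/T = const ⇒ T₂ = 1430 K, V₂ = 32.1 L.
W = PΔV = 631×(32.1−16.1) kPa·L = 10100 J.
ΔU = nCvΔT = 1.70×12.5×(1430−717) = 15100 J.
Q = ΔU + W = nCpΔT = 25200 J.
Net over both steps: W = 10100 J, Q = 33200 J, ΔU = 23100 J.

23100 J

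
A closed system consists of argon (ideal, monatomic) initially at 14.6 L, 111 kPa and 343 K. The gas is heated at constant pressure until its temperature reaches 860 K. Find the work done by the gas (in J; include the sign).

n = P₁V₁/(RT₁) = 111×14.6/(8.314×343) = 0.568 mol.
Isobaric: P stays 111 kPa; V/T = const ⇒ T₂ = 860 K, V₂ = 36.6 L.
W = PΔV = 111×(36.6−14.6) kPa·L = 2440 J.

2440 J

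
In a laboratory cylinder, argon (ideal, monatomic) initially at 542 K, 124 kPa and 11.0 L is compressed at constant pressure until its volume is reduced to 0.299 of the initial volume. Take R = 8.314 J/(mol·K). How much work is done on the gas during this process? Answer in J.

n = P₁V₁/(RT₁) = 124×11.0/(8.314×542) = 0.303 mol.
Isobaric: P stays 124 kPa; V/T = const ⇒ T₂ = 162 K, V₂ = 3.29 L.
W = PΔV = 124×(3.29−11.0) kPa·L = -956 J.
Work done on the gas = −W_by = 956 J.

956 J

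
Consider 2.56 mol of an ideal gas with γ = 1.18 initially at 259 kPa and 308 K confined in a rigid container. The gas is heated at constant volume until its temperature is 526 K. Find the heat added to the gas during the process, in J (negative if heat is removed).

25800 J

V₁ = nRT₁/P₁ = 2.56×8.314×308/259 = 25.3 L.
Isochoric: V stays 25.3 L; P/T = const ⇒ T₂ = 526 K, P₂ = 442 kPa.
W = 0 (no volume change).
ΔU = nCvΔT = 2.56×46.2×(526−308) = 25800 J.
Q = ΔU = 25800 J.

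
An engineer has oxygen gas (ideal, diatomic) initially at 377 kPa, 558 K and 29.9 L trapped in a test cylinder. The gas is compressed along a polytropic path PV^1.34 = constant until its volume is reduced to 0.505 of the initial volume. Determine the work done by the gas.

-8670 J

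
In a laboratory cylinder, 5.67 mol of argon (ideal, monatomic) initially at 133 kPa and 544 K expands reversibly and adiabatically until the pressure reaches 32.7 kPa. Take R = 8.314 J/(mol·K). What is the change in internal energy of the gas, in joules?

-16500 J

V₁ = nRT₁/P₁ = 5.67×8.314×544/133 = 193 L.
Adiabatic: T₂/T₁ = (P₂/P₁)^((γ−1)/γ) ⇒ T₂ = 544×(0.246)^0.400 = 310 K; V₂ = 447 L.
For an ideal gas ΔU = nCvΔT with Cv = (3/2)R = 12.5 J/(mol·K).
ΔU = 5.67×12.5×(310−544) = -16500 J.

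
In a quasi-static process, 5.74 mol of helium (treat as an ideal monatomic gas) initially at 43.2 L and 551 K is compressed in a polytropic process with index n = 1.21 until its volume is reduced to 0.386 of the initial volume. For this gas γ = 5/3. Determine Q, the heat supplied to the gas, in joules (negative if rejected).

-19000 J

P₁ = nRT₁/V₁ = 5.74×8.314×551/43.2 = 609 kPa.
Polytropic n=1.21: T₂ = T₁(V₁/V₂)^(n−1) = 551×(2.59)^0.21 = 673 K; P₂ = P₁(V₁/V₂)^n = 1930 kPa.
W = (P₁V₁−P₂V₂)/(n−1) = (609×43.2−1930×16.7)/0.21 = -27700 J.
ΔU = nCvΔT = 5.74×12.5×(673−551) = 8730 J.
Q = ΔU + W = -19000 J.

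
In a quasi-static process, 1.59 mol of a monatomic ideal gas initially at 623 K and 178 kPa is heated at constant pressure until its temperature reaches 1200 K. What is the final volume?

89.1 L

V₁ = nRT₁/P₁ = 1.59×8.314×623/178 = 46.3 L.
Isobaric: P stays 178 kPa; V/T = const ⇒ T₂ = 1200 K, V₂ = 89.1 L.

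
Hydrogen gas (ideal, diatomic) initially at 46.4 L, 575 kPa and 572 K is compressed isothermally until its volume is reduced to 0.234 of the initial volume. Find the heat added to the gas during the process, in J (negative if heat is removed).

-38800 J

n = P₁V₁/(RT₁) = 575×46.4/(8.314×572) = 5.61 mol.
Isothermal: T stays 572 K; PV = const ⇒ V₂ = 10.9 L, P₂ = 2460 kPa.
ΔU = 0 (ideal gas, T constant).
W = nRT ln(V₂/V₁) = 5.61×8.314×572×ln(0.234) = -38800 J.
Q = ΔU + W = -38800 J.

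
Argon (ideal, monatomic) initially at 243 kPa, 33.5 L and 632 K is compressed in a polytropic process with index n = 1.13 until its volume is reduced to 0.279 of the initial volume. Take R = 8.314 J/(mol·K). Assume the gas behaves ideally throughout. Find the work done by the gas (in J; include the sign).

-11300 J

n = P₁V₁/(RT₁) = 243×33.5/(8.314×632) = 1.55 mol.
Polytropic n=1.13: T₂ = T₁(V₁/V₂)^(n−1) = 632×(3.58)^0.13 = 746 K; P₂ = P₁(V₁/V₂)^n = 1030 kPa.
W = (P₁V₁−P₂V₂)/(n−1) = (243×33.5−1030×9.35)/0.13 = -11300 J.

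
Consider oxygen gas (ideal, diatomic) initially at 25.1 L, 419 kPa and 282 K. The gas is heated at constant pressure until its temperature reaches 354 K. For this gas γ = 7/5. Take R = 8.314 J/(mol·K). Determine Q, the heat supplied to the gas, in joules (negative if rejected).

9400 J

n = P₁V₁/(RT₁) = 419×25.1/(8.314×282) = 4.49 mol.
Isobaric: P stays 419 kPa; V/T = const ⇒ T₂ = 354 K, V₂ = 31.5 L.
W = PΔV = 419×(31.5−25.1) kPa·L = 2690 J.
ΔU = nCvΔT = 4.49×20.8×(354−282) = 6710 J.
Q = ΔU + W = nCpΔT = 9400 J.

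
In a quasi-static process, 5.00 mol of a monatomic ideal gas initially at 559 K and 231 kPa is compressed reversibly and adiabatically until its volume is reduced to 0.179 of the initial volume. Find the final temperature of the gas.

1760 K

V₁ = nRT₁/P₁ = 5.00×8.314×559/231 = 101 L.
Adiabatic: TV^(γ−1) = const ⇒ T₂ = 559×(5.59)^0.667 = 1760 K; PV^γ = const ⇒ P₂ = 4060 kPa.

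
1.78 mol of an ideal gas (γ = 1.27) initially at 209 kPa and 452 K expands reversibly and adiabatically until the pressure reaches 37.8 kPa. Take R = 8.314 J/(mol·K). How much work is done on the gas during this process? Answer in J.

-7550 J

V₁ = nRT₁/P₁ = 1.78×8.314×452/209 = 32.0 L.
Adiabatic: T₂/T₁ = (P₂/P₁)^((γ−1)/γ) ⇒ T₂ = 452×(0.181)^0.213 = 314 K; V₂ = 123 L.
ΔU = nCvΔT = 1.78×30.8×(314−452) = -7550 J.
Q = 0 for an adiabatic process, so W = −ΔU = 7550 J.
Work done on the gas = −W_by = -7550 J.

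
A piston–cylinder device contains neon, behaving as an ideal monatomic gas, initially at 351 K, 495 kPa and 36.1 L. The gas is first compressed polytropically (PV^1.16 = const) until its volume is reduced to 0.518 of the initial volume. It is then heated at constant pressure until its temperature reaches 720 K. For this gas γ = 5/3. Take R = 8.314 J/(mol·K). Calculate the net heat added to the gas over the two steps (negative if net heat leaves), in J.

n = P₁V₁/(RT₁) = 495×36.1/(8.314×351) = 6.12 mol.
Step 1 — Polytropic n=1.16: T₂ = T₁(V₁/V₂)^(n−1) = 351×(1.93)^0.16 = 390 K; P₂ = P₁(V₁/V₂)^n = 1060 kPa.
W = (P₁V₁−P₂V₂)/(n−1) = (495×36.1−1060×18.7)/0.16 = -12400 J.
ΔU = nCvΔT = 6.12×12.5×(390−351) = 2970 J.
Q = ΔU + W = -9420 J.
State after step 1: P = 1060 kPa, V = 18.7 L, T = 390 K.
Step 2 — Isobaric: P stays 1060 kPa; V/T = const ⇒ T₂ = 720 K, V₂ = 34.5 L.
W = PΔV = 1060×(34.5−18.7) kPa·L = 16800 J.
ΔU = nCvΔT = 6.12×12.5×(720−390) = 25200 J.
Q = ΔU + W = nCpΔT = 42000 J.
Net over both steps: W = 4410 J, Q = 32600 J, ΔU = 28200 J.

32600 J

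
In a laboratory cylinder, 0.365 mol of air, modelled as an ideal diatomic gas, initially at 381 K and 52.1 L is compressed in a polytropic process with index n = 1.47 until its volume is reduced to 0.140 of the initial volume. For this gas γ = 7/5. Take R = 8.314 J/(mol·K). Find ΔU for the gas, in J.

P₁ = nRT₁/V₁ = 0.365×8.314×381/52.1 = 22.2 kPa.
Polytropic n=1.47: T₂ = T₁(V₁/V₂)^(n−1) = 381×(7.14)^0.47 = 960 K; P₂ = P₁(V₁/V₂)^n = 399 kPa.
For an ideal gas ΔU = nCvΔT with Cv = (5/2)R = 20.8 J/(mol·K).
ΔU = 0.365×20.8×(960−381) = 4390 J.

4390 J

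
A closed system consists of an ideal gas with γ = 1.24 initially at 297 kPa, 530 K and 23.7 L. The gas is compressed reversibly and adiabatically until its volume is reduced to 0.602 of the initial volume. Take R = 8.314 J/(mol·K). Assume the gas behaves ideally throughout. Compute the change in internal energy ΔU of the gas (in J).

n = P₁V₁/(RT₁) = 297×23.7/(8.314×530) = 1.60 mol.
Adiabatic: TV^(γ−1) = const ⇒ T₂ = 530×(1.66)^0.240 = 599 K; PV^γ = const ⇒ P₂ = 557 kPa.
For an ideal gas ΔU = nCvΔT with Cv = R/(γ−1) = 34.6 J/(mol·K).
ΔU = 1.60×34.6×(599−530) = 3800 J.

3800 J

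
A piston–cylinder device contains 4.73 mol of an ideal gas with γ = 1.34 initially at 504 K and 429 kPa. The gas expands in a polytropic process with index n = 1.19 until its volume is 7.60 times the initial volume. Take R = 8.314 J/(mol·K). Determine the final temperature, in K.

343 K

V₁ = nRT₁/P₁ = 4.73×8.314×504/429 = 46.2 L.
Polytropic n=1.19: T₂ = T₁(V₁/V₂)^(n−1) = 504×(0.132)^0.19 = 343 K; P₂ = P₁(V₁/V₂)^n = 38.4 kPa.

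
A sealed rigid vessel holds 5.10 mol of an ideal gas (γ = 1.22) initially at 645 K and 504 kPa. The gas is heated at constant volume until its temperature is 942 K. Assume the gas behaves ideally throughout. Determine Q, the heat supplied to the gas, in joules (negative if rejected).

57200 J

V₁ = nRT₁/P₁ = 5.10×8.314×645/504 = 54.3 L.
Isochoric: V stays 54.3 L; P/T = const ⇒ T₂ = 942 K, P₂ = 736 kPa.
W = 0 (no volume change).
ΔU = nCvΔT = 5.10×37.8×(942−645) = 57200 J.
Q = ΔU = 57200 J.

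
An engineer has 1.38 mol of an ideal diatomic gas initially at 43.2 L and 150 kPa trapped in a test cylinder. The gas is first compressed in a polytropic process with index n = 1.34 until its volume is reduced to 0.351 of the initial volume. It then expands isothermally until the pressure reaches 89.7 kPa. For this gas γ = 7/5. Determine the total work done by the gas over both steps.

9590 J

T₁ = P₁V₁/(nR) = 150×43.2/(1.38×8.314) = 565 K.
Step 1 — Polytropic n=1.34: T₂ = T₁(V₁/V₂)^(n−1) = 565×(2.85)^0.34 = 806 K; P₂ = P₁(V₁/V₂)^n = 610 kPa.
W = (P₁V₁−P₂V₂)/(n−1) = (150×43.2−610×15.2)/0.34 = -8150 J.
ΔU = nCvΔT = 1.38×20.8×(806−565) = 6930 J.
Q = ΔU + W = -1220 J.
State after step 1: P = 610 kPa, V = 15.2 L, T = 806 K.
Step 2 — Isothermal: T stays 806 K; PV = const ⇒ V₂ = 103 L, P₂ = 89.7 kPa.
ΔU = 0 (ideal gas, T constant).
W = nRT ln(V₂/V₁) = 1.38×8.314×806×ln(6.80) = 17700 J.
Q = ΔU + W = 17700 J.
Net over both steps: W = 9590 J, Q = 16500 J, ΔU = 6930 J.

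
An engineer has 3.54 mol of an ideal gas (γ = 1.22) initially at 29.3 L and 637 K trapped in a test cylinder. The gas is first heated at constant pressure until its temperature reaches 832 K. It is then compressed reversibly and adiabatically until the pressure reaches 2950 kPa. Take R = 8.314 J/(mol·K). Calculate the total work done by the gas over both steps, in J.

-29600 J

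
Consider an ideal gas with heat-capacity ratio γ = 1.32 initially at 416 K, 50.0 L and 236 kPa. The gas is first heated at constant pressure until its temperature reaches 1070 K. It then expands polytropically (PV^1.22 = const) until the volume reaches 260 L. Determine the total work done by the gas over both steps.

n = P₁V₁/(RT₁) = 236×50.0/(8.314×416) = 3.41 mol.
Step 1 — Isobaric: P stays 236 kPa; V/T = const ⇒ T₂ = 1070 K, V₂ = 129 L.
W = PΔV = 236×(129−50.0) kPa·L = 18600 J.
ΔU = nCvΔT = 3.41×26.0×(1070−416) = 58000 J.
Q = ΔU + W = nCpΔT = 76500 J.
State after step 1: P = 236 kPa, V = 129 L, T = 1070 K.
Step 2 — Polytropic n=1.22: T₂ = T₁(V₁/V₂)^(n−1) = 1070×(0.495)^0.22 = 916 K; P₂ = P₁(V₁/V₂)^n = 100 kPa.
W = (P₁V₁−P₂V₂)/(n−1) = (236×129−100×260)/0.22 = 19800 J.
ΔU = nCvΔT = 3.41×26.0×(916−1070) = -13600 J.
Q = ΔU + W = 6190 J.
Net over both steps: W = 38300 J, Q = 82700 J, ΔU = 44400 J.

38300 J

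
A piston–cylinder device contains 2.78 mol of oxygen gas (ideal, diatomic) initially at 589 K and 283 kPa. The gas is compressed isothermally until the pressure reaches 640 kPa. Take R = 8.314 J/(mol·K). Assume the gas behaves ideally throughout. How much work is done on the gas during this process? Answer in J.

V₁ = nRT₁/P₁ = 2.78×8.314×589/283 = 48.1 L.
Isothermal: T stays 589 K; PV = const ⇒ V₂ = 21.3 L, P₂ = 640 kPa.
W = nRT ln(V₂/V₁) = 2.78×8.314×589×ln(0.442) = -11100 J.
Work done on the gas = −W_by = 11100 J.

11100 J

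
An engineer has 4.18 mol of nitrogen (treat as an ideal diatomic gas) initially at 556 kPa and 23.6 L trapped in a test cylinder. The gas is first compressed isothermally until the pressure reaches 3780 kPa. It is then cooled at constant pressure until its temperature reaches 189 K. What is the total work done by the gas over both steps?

-31700 J

T₁ = P₁V₁/(nR) = 556×23.6/(4.18×8.314) = 378 K.
Step 1 — Isothermal: T stays 378 K; PV = const ⇒ V₂ = 3.47 L, P₂ = 3780 kPa.
ΔU = 0 (ideal gas, T constant).
W = nRT ln(V₂/V₁) = 4.18×8.314×378×ln(0.147) = -25200 J.
Q = ΔU + W = -25200 J.
State after step 1: P = 3780 kPa, V = 3.47 L, T = 378 K.
Step 2 — Isobaric: P stays 3780 kPa; V/T = const ⇒ T₂ = 189 K, V₂ = 1.74 L.
W = PΔV = 3780×(1.74−3.47) kPa·L = -6550 J.
ΔU = nCvΔT = 4.18×20.8×(189−378) = -16400 J.
Q = ΔU + W = nCpΔT = -22900 J.
Net over both steps: W = -31700 J, Q = -48100 J, ΔU = -16400 J.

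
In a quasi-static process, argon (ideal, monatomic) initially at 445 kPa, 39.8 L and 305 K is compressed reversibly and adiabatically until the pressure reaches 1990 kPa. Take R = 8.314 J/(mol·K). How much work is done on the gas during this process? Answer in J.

n = P₁V₁/(RT₁) = 445×39.8/(8.314×305) = 6.98 mol.
Adiabatic: T₂/T₁ = (P₂/P₁)^((γ−1)/γ) ⇒ T₂ = 305×(4.47)^0.400 = 555 K; V₂ = 16.2 L.
ΔU = nCvΔT = 6.98×12.5×(555−305) = 21800 J.
Q = 0 for an adiabatic process, so W = −ΔU = -21800 J.
Work done on the gas = −W_by = 21800 J.

21800 J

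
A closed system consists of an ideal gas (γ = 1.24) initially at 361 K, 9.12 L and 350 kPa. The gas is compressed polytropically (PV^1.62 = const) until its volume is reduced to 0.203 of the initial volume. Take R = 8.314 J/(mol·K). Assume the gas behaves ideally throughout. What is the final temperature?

Polytropic n=1.62: T₂ = T₁(V₁/V₂)^(n−1) = 361×(4.93)^0.62 = 970 K; P₂ = P₁(V₁/V₂)^n = 4630 kPa.

970 K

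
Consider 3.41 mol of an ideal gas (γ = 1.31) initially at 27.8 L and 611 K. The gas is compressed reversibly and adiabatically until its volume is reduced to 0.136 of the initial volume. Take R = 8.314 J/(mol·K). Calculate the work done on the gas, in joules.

47800 J

P₁ = nRT₁/V₁ = 3.41×8.314×611/27.8 = 623 kPa.
Adiabatic: TV^(γ−1) = const ⇒ T₂ = 611×(7.35)^0.310 = 1130 K; PV^γ = const ⇒ P₂ = 8500 kPa.
ΔU = nCvΔT = 3.41×26.8×(1130−611) = 47800 J.
Q = 0 for an adiabatic process, so W = −ΔU = -47800 J.
Work done on the gas = −W_by = 47800 J.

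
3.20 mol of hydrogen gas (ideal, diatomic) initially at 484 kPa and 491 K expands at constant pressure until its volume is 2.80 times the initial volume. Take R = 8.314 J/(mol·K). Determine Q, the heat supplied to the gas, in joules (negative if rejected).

82300 J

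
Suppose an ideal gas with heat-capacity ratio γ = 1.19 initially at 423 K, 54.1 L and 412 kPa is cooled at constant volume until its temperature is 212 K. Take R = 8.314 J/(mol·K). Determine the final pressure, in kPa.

Isochoric: V stays 54.1 L; P/T = const ⇒ T₂ = 212 K, P₂ = 206 kPa.

206 kPa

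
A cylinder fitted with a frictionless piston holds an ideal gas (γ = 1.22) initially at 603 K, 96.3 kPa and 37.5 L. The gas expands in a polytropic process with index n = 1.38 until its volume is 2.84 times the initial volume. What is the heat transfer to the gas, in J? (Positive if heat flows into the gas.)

-2260 J

n = P₁V₁/(RT₁) = 96.3×37.5/(8.314×603) = 0.720 mol.
Polytropic n=1.38: T₂ = T₁(V₁/V₂)^(n−1) = 603×(0.352)^0.38 = 406 K; P₂ = P₁(V₁/V₂)^n = 22.8 kPa.
W = (P₁V₁−P₂V₂)/(n−1) = (96.3×37.5−22.8×106)/0.38 = 3110 J.
ΔU = nCvΔT = 0.720×37.8×(406−603) = -5370 J.
Q = ΔU + W = -2260 J.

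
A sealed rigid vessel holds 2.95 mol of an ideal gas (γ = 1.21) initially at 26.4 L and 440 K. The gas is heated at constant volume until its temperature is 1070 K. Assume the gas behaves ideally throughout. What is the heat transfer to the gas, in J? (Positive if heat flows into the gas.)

73600 J

P₁ = nRT₁/V₁ = 2.95×8.314×440/26.4 = 409 kPa.
Isochoric: V stays 26.4 L; P/T = const ⇒ T₂ = 1070 K, P₂ = 994 kPa.
W = 0 (no volume change).
ΔU = nCvΔT = 2.95×39.6×(1070−440) = 73600 J.
Q = ΔU = 73600 J.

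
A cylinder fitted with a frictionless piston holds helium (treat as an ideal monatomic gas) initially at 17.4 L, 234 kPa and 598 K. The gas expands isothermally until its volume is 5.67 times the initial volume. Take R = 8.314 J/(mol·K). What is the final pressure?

41.3 kPa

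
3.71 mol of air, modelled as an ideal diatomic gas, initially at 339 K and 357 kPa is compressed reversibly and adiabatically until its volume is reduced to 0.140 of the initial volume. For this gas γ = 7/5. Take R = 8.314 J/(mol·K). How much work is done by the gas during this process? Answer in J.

V₁ = nRT₁/P₁ = 3.71×8.314×339/357 = 29.3 L.
Adiabatic: TV^(γ−1) = const ⇒ T₂ = 339×(7.14)^0.400 = 744 K; PV^γ = const ⇒ P₂ = 5600 kPa.
ΔU = nCvΔT = 3.71×20.8×(744−339) = 31300 J.
Q = 0 for an adiabatic process, so W = −ΔU = -31300 J.

-31300 J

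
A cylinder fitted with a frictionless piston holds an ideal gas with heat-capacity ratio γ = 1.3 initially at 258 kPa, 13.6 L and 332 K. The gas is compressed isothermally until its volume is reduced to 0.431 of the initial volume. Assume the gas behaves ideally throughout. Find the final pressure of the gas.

599 kPa

Isothermal: T stays 332 K; PV = const ⇒ V₂ = 5.86 L, P₂ = 599 kPa.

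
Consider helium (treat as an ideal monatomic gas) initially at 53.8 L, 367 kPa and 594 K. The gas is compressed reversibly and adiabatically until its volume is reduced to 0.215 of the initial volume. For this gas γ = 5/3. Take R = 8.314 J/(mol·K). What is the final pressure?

4760 kPa

Adiabatic: TV^(γ−1) = const ⇒ T₂ = 594×(4.65)^0.667 = 1660 K; PV^γ = const ⇒ P₂ = 4760 kPa.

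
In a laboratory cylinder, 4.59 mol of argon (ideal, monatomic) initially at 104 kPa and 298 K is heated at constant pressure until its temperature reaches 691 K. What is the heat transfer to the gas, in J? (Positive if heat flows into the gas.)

V₁ = nRT₁/P₁ = 4.59×8.314×298/104 = 109 L.
Isobaric: P stays 104 kPa; V/T = const ⇒ T₂ = 691 K, V₂ = 254 L.
W = PΔV = 104×(254−109) kPa·L = 15000 J.
ΔU = nCvΔT = 4.59×12.5×(691−298) = 22500 J.
Q = ΔU + W = nCpΔT = 37500 J.

37500 J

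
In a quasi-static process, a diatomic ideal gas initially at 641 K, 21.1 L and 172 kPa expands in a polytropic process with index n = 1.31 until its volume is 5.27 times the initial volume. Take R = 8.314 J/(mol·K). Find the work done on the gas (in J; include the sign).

n = P₁V₁/(RT₁) = 172×21.1/(8.314×641) = 0.681 mol.
Polytropic n=1.31: T₂ = T₁(V₁/V₂)^(n−1) = 641×(0.190)^0.31 = 383 K; P₂ = P₁(V₁/V₂)^n = 19.5 kPa.
W = (P₁V₁−P₂V₂)/(n−1) = (172×21.1−19.5×111)/0.31 = 4710 J.
Work done on the gas = −W_by = -4710 J.

-4710 J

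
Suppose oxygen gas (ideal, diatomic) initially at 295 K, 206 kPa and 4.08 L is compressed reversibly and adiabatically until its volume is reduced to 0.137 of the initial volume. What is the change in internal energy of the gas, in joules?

n = P₁V₁/(RT₁) = 206×4.08/(8.314×295) = 0.343 mol.
Adiabatic: TV^(γ−1) = const ⇒ T₂ = 295×(7.30)^0.400 = 653 K; PV^γ = const ⇒ P₂ = 3330 kPa.
For an ideal gas ΔU = nCvΔT with Cv = (5/2)R = 20.8 J/(mol·K).
ΔU = 0.343×20.8×(653−295) = 2550 J.

2550 J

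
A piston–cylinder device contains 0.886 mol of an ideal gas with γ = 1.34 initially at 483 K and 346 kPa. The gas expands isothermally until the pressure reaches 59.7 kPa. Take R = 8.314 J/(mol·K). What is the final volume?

59.6 L

V₁ = nRT₁/P₁ = 0.886×8.314×483/346 = 10.3 L.
Isothermal: T stays 483 K; PV = const ⇒ V₂ = 59.6 L, P₂ = 59.7 kPa.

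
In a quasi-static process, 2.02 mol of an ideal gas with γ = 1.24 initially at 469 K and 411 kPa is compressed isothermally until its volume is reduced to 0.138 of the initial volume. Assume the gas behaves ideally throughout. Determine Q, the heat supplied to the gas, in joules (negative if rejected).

-15600 J

V₁ = nRT₁/P₁ = 2.02×8.314×469/411 = 19.2 L.
Isothermal: T stays 469 K; PV = const ⇒ V₂ = 2.64 L, P₂ = 2980 kPa.
ΔU = 0 (ideal gas, T constant).
W = nRT ln(V₂/V₁) = 2.02×8.314×469×ln(0.138) = -15600 J.
Q = ΔU + W = -15600 J.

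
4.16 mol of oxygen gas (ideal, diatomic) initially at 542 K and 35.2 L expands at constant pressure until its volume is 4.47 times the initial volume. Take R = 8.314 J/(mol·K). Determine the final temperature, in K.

P₁ = nRT₁/V₁ = 4.16×8.314×542/35.2 = 533 kPa.
Isobaric: P stays 533 kPa; V/T = const ⇒ T₂ = 2420 K, V₂ = 157 L.

2420 K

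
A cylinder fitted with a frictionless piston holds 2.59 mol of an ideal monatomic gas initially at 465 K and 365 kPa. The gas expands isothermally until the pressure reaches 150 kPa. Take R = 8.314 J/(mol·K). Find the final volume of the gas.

66.8 L

V₁ = nRT₁/P₁ = 2.59×8.314×465/365 = 27.4 L.
Isothermal: T stays 465 K; PV = const ⇒ V₂ = 66.8 L, P₂ = 150 kPa.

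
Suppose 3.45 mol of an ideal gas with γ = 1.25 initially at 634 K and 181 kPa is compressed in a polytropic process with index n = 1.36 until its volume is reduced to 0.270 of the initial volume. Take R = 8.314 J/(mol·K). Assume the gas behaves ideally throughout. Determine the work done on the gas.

V₁ = nRT₁/P₁ = 3.45×8.314×634/181 = 100 L.
Polytropic n=1.36: T₂ = T₁(V₁/V₂)^(n−1) = 634×(3.70)^0.36 = 1020 K; P₂ = P₁(V₁/V₂)^n = 1070 kPa.
W = (P₁V₁−P₂V₂)/(n−1) = (181×100−1070×27.1)/0.36 = -30400 J.
Work done on the gas = −W_by = 30400 J.

30400 J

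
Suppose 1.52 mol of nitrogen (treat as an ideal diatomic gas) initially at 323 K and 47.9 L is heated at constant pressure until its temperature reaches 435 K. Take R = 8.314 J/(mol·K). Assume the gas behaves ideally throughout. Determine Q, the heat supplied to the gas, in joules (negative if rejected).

4950 J

P₁ = nRT₁/V₁ = 1.52×8.314×323/47.9 = 85.2 kPa.
Isobaric: P stays 85.2 kPa; V/T = const ⇒ T₂ = 435 K, V₂ = 64.5 L.
W = PΔV = 85.2×(64.5−47.9) kPa·L = 1420 J.
ΔU = nCvΔT = 1.52×20.8×(435−323) = 3540 J.
Q = ΔU + W = nCpΔT = 4950 J.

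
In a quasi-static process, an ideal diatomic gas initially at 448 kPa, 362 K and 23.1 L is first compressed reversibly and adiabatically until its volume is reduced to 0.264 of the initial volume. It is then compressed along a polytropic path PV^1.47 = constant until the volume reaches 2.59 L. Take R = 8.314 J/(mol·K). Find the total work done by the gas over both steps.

-36800 J

n = P₁V₁/(RT₁) = 448×23.1/(8.314×362) = 3.44 mol.
Step 1 — Adiabatic: TV^(γ−1) = const ⇒ T₂ = 362×(3.79)^0.400 = 617 K; PV^γ = const ⇒ P₂ = 2890 kPa.
ΔU = nCvΔT = 3.44×20.8×(617−362) = 18200 J.
Q = 0 for an adiabatic process, so W = −ΔU = -18200 J.
State after step 1: P = 2890 kPa, V = 6.10 L, T = 617 K.
Step 2 — Polytropic n=1.47: T₂ = T₁(V₁/V₂)^(n−1) = 617×(2.35)^0.47 = 922 K; P₂ = P₁(V₁/V₂)^n = 10200 kPa.
W = (P₁V₁−P₂V₂)/(n−1) = (2890×6.10−10200×2.59)/0.47 = -18600 J.
ΔU = nCvΔT = 3.44×20.8×(922−617) = 21800 J.
Q = ΔU + W = 3250 J.
Net over both steps: W = -36800 J, Q = 3250 J, ΔU = 40000 J.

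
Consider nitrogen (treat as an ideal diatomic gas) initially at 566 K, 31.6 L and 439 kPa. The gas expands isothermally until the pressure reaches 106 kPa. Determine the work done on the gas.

-19700 J

n = P₁V₁/(RT₁) = 439×31.6/(8.314×566) = 2.95 mol.
Isothermal: T stays 566 K; PV = const ⇒ V₂ = 131 L, P₂ = 106 kPa.
W = nRT ln(V₂/V₁) = 2.95×8.314×566×ln(4.14) = 19700 J.
Work done on the gas = −W_by = -19700 J.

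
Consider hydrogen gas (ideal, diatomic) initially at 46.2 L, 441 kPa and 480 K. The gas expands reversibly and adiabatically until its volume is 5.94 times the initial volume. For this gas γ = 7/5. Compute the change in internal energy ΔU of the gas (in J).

-26000 J

n = P₁V₁/(RT₁) = 441×46.2/(8.314×480) = 5.11 mol.
Adiabatic: TV^(γ−1) = const ⇒ T₂ = 480×(0.168)^0.400 = 235 K; PV^γ = const ⇒ P₂ = 36.4 kPa.
For an ideal gas ΔU = nCvΔT with Cv = (5/2)R = 20.8 J/(mol·K).
ΔU = 5.11×20.8×(235−480) = -26000 J.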